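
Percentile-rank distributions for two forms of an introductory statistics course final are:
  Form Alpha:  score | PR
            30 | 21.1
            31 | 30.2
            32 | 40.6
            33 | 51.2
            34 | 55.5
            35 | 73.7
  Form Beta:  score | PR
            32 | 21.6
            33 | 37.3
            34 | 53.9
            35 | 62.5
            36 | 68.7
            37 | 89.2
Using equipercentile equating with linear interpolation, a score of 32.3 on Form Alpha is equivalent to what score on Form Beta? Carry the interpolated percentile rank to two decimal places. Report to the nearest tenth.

33.4

PR of 32.3 on Form Alpha: 40.6 + (32.3 − 32)/(33 − 32) × (51.2 − 40.6) = 43.78
On Form Beta, PR 43.78 falls between score 33 (PR 37.3) and 34 (PR 53.9).
Interpolate: 33 + (43.78 − 37.3)/(53.9 − 37.3) × (34 − 33) = 33.4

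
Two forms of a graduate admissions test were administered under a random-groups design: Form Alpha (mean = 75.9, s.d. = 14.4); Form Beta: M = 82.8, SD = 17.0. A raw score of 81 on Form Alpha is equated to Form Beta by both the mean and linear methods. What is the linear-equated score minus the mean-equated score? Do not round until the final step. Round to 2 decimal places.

Mean-equated: 81 + (82.8 − 75.9) = 87.90
Linear-equated: (17.0/14.4)(81 − 75.9) + 82.8 = 88.821
Difference = 88.821 − 87.90 = 0.92

0.92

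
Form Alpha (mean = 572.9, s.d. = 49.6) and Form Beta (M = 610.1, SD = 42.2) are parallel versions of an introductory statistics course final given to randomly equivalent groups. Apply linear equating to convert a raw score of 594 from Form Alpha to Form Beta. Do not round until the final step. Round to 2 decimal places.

628.05

Linear equating: y = (SD_Y/SD_X)(x − M_X) + M_Y
y = (42.2/49.6)(594 − 572.9) + 610.1
y = 0.850806 × 21.1 + 610.1 = 17.9520 + 610.1 = 628.05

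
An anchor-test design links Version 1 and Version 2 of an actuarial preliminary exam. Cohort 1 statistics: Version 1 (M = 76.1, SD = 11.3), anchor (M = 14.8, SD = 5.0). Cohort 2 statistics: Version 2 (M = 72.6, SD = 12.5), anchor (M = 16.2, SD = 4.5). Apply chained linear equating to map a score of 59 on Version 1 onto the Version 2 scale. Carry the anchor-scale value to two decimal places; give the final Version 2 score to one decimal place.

47.7

Version 1 → anchor (Cohort 1): v = (5.0/11.3)(59 − 76.1) + 14.8 = 7.23
anchor → Version 2 (Cohort 2): y = (12.5/4.5)(7.23 − 16.2) + 72.6 = 47.7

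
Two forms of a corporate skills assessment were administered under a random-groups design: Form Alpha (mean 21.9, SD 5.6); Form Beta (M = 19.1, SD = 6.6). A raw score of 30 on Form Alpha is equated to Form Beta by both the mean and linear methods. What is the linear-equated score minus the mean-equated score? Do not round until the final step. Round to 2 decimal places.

Mean-equated: 30 + (19.1 − 21.9) = 27.20
Linear-equated: (6.6/5.6)(30 − 21.9) + 19.1 = 28.646
Difference = 28.646 − 27.20 = 1.45

1.45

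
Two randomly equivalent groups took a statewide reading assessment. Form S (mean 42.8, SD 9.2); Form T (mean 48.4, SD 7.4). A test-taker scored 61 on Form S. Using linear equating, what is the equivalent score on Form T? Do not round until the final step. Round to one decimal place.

63.0

Linear equating: y = (SD_Y/SD_X)(x − M_X) + M_Y
y = (7.4/9.2)(61 − 42.8) + 48.4
y = 0.804348 × 18.2 + 48.4 = 14.6391 + 48.4 = 63.0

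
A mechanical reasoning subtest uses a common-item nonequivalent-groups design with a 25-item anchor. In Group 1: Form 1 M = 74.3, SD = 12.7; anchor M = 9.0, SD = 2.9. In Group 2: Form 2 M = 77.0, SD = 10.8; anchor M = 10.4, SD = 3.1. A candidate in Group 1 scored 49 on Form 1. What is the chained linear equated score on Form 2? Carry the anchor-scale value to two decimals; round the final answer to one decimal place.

Form 1 → anchor (Group 1): v = (2.9/12.7)(49 − 74.3) + 9.0 = 3.22
anchor → Form 2 (Group 2): y = (10.8/3.1)(3.22 − 10.4) + 77.0 = 52.0

52.0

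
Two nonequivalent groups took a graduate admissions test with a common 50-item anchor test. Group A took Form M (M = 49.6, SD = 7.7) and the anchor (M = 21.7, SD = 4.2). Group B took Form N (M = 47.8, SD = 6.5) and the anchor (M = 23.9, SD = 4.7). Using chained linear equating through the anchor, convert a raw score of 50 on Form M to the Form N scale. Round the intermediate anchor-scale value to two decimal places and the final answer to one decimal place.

45.1

Form M → anchor (Group A): v = (4.2/7.7)(50 − 49.6) + 21.7 = 21.92
anchor → Form N (Group B): y = (6.5/4.7)(21.92 − 23.9) + 47.8 = 45.1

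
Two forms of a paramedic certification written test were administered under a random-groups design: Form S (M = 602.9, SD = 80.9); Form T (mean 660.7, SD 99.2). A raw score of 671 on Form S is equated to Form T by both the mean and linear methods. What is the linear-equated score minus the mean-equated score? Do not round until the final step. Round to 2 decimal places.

Mean-equated: 671 + (660.7 − 602.9) = 728.80
Linear-equated: (99.2/80.9)(671 − 602.9) + 660.7 = 744.205
Difference = 744.205 − 728.80 = 15.40

15.40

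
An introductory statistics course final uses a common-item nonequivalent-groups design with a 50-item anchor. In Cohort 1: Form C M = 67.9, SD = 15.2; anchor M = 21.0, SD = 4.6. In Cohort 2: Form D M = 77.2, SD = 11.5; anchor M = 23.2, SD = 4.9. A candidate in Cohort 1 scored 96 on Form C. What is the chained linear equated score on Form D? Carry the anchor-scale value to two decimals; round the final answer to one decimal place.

Form C → anchor (Cohort 1): v = (4.6/15.2)(96 − 67.9) + 21.0 = 29.50
anchor → Form D (Cohort 2): y = (11.5/4.9)(29.50 − 23.2) + 77.2 = 92.0

92.0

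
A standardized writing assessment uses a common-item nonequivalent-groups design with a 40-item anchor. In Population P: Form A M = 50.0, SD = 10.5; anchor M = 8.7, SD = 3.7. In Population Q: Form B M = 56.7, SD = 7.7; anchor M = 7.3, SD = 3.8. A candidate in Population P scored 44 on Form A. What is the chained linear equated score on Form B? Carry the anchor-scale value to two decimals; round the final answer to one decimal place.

Form A → anchor (Population P): v = (3.7/10.5)(44 − 50.0) + 8.7 = 6.59
anchor → Form B (Population Q): y = (7.7/3.8)(6.59 − 7.3) + 56.7 = 55.3

55.3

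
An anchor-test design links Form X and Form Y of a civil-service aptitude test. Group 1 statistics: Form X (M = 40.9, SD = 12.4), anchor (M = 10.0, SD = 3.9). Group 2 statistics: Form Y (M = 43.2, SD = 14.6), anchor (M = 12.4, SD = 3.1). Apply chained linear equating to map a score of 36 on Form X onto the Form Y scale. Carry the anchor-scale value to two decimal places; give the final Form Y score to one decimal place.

Form X → anchor (Group 1): v = (3.9/12.4)(36 − 40.9) + 10.0 = 8.46
anchor → Form Y (Group 2): y = (14.6/3.1)(8.46 − 12.4) + 43.2 = 24.6

24.6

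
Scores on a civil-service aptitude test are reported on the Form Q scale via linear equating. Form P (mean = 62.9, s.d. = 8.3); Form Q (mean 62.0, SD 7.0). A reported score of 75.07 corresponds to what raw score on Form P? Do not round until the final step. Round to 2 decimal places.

Invert y = (SD_Y/SD_X)(x − M_X) + M_Y:
x = (SD_X/SD_Y)(y − M_Y) + M_X = (8.3/7.0)(75.07 − 62.0) + 62.9
x = 1.185714 × 13.070 + 62.9 = 78.40

78.40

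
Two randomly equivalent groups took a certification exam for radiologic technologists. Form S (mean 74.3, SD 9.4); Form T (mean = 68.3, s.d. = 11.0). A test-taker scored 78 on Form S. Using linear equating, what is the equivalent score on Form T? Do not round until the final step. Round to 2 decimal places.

72.63

Linear equating: y = (SD_Y/SD_X)(x − M_X) + M_Y
y = (11.0/9.4)(78 − 74.3) + 68.3
y = 1.170213 × 3.7 + 68.3 = 4.3298 + 68.3 = 72.63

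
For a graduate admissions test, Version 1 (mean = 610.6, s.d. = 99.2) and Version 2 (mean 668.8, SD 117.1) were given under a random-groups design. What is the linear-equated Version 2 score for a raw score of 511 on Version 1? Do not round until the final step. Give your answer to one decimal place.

Linear equating: y = (SD_Y/SD_X)(x − M_X) + M_Y
y = (117.1/99.2)(511 − 610.6) + 668.8
y = 1.180444 × -99.6 + 668.8 = -117.5722 + 668.8 = 551.2

551.2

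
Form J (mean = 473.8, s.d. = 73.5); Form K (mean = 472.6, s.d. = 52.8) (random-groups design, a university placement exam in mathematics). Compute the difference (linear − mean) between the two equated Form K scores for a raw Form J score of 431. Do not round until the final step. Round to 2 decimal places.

Mean-equated: 431 + (472.6 − 473.8) = 429.80
Linear-equated: (52.8/73.5)(431 − 473.8) + 472.6 = 441.854
Difference = 441.854 − 429.80 = 12.05

12.05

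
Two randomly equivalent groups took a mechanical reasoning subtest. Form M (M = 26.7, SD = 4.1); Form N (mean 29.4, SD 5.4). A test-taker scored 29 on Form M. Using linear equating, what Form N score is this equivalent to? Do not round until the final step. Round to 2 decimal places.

Linear equating: y = (SD_Y/SD_X)(x − M_X) + M_Y
y = (5.4/4.1)(29 − 26.7) + 29.4
y = 1.317073 × 2.3 + 29.4 = 3.0293 + 29.4 = 32.43

32.43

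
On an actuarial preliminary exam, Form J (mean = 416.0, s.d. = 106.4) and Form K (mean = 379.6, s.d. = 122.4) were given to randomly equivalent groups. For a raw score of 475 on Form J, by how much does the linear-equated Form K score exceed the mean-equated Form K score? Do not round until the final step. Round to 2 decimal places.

Mean-equated: 475 + (379.6 − 416.0) = 438.60
Linear-equated: (122.4/106.4)(475 − 416.0) + 379.6 = 447.472
Difference = 447.472 − 438.60 = 8.87

8.87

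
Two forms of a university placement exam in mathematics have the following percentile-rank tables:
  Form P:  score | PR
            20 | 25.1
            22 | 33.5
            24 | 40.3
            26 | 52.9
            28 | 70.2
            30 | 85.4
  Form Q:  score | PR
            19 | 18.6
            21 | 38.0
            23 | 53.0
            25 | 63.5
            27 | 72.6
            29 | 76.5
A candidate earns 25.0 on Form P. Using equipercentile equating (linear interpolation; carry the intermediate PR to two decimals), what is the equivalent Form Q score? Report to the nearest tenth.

PR of 25.0 on Form P: 40.3 + (25.0 − 24)/(26 − 24) × (52.9 − 40.3) = 46.60
On Form Q, PR 46.60 falls between score 21 (PR 38.0) and 23 (PR 53.0).
Interpolate: 21 + (46.60 − 38.0)/(53.0 − 38.0) × (23 − 21) = 22.1

22.1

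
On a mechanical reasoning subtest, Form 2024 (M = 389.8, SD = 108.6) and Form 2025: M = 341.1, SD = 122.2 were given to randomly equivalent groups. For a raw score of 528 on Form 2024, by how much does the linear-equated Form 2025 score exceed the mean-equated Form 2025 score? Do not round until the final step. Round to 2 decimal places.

17.31

Mean-equated: 528 + (341.1 − 389.8) = 479.30
Linear-equated: (122.2/108.6)(528 − 389.8) + 341.1 = 496.607
Difference = 496.607 − 479.30 = 17.31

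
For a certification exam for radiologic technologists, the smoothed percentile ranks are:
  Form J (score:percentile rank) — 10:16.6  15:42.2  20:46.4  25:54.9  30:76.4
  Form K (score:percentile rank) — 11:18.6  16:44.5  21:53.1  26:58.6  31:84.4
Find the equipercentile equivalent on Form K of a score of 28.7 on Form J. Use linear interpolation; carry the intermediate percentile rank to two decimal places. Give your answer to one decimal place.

PR of 28.7 on Form J: 54.9 + (28.7 − 25)/(30 − 25) × (76.4 − 54.9) = 70.81
On Form K, PR 70.81 falls between score 26 (PR 58.6) and 31 (PR 84.4).
Interpolate: 26 + (70.81 − 58.6)/(84.4 − 58.6) × (31 − 26) = 28.4

28.4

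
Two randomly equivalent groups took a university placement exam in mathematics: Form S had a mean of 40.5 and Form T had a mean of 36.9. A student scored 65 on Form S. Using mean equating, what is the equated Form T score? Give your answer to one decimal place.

61.4

Mean equating: y = x + (M_Y − M_X) = 65 + (36.9 − 40.5) = 61.4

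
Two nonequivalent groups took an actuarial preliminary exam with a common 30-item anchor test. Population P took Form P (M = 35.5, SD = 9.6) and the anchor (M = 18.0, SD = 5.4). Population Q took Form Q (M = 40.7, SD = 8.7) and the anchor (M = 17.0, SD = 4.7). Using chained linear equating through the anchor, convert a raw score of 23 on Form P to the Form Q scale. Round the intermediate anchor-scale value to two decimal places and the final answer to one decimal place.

29.5

Form P → anchor (Population P): v = (5.4/9.6)(23 − 35.5) + 18.0 = 10.97
anchor → Form Q (Population Q): y = (8.7/4.7)(10.97 − 17.0) + 40.7 = 29.5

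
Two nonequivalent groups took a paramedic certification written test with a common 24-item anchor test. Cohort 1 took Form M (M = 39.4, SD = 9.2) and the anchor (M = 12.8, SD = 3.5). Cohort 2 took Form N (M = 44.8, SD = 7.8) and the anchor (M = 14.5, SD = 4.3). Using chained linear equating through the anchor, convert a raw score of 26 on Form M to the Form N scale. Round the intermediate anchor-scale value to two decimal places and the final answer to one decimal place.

Form M → anchor (Cohort 1): v = (3.5/9.2)(26 − 39.4) + 12.8 = 7.70
anchor → Form N (Cohort 2): y = (7.8/4.3)(7.70 − 14.5) + 44.8 = 32.5

32.5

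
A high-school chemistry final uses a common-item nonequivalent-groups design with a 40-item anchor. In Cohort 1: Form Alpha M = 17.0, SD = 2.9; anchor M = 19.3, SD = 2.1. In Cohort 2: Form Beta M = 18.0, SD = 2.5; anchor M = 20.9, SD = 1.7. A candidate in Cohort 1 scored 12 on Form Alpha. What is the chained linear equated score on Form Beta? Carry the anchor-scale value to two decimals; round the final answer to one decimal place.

Form Alpha → anchor (Cohort 1): v = (2.1/2.9)(12 − 17.0) + 19.3 = 15.68
anchor → Form Beta (Cohort 2): y = (2.5/1.7)(15.68 − 20.9) + 18.0 = 10.3

10.3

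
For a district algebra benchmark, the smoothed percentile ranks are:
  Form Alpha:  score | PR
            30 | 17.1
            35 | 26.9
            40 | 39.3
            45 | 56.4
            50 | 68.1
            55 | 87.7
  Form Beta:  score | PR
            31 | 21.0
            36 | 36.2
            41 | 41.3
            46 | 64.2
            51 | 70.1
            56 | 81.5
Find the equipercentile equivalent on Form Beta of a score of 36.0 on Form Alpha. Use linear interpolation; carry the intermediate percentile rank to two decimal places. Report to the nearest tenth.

33.8

PR of 36.0 on Form Alpha: 26.9 + (36.0 − 35)/(40 − 35) × (39.3 − 26.9) = 29.38
On Form Beta, PR 29.38 falls between score 31 (PR 21.0) and 36 (PR 36.2).
Interpolate: 31 + (29.38 − 21.0)/(36.2 − 21.0) × (36 − 31) = 33.8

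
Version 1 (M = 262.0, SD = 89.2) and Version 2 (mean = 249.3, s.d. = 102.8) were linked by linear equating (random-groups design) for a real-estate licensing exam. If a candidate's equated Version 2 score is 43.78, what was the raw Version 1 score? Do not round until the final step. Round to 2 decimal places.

Invert y = (SD_Y/SD_X)(x − M_X) + M_Y:
x = (SD_X/SD_Y)(y − M_Y) + M_X = (89.2/102.8)(43.78 − 249.3) + 262.0
x = 0.867704 × -205.520 + 262.0 = 83.67

83.67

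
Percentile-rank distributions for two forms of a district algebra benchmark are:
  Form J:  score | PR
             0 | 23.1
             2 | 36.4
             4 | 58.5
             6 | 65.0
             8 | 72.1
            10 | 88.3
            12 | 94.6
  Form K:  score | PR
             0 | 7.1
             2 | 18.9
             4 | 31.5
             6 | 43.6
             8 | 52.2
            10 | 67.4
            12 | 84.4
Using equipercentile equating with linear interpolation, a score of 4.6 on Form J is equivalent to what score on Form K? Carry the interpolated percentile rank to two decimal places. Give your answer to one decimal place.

PR of 4.6 on Form J: 58.5 + (4.6 − 4)/(6 − 4) × (65.0 − 58.5) = 60.45
On Form K, PR 60.45 falls between score 8 (PR 52.2) and 10 (PR 67.4).
Interpolate: 8 + (60.45 − 52.2)/(67.4 − 52.2) × (10 − 8) = 9.1

9.1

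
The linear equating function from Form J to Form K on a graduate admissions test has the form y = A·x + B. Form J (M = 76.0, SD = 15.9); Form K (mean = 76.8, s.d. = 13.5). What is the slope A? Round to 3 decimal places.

0.849

A = SD_Y / SD_X = 13.5 / 15.9 = 0.849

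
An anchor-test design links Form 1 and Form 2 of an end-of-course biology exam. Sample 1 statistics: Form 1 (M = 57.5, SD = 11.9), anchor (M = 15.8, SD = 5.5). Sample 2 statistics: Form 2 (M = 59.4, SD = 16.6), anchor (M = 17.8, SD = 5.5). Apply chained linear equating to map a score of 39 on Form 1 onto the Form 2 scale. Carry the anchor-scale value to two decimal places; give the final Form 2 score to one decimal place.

27.6

Form 1 → anchor (Sample 1): v = (5.5/11.9)(39 − 57.5) + 15.8 = 7.25
anchor → Form 2 (Sample 2): y = (16.6/5.5)(7.25 − 17.8) + 59.4 = 27.6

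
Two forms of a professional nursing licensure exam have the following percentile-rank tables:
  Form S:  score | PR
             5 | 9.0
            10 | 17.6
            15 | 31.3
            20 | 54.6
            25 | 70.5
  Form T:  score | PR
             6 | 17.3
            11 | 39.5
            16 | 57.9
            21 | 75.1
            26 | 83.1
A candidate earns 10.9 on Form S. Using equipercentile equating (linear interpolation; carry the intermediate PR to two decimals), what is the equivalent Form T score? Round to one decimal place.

PR of 10.9 on Form S: 17.6 + (10.9 − 10)/(15 − 10) × (31.3 − 17.6) = 20.07
On Form T, PR 20.07 falls between score 6 (PR 17.3) and 11 (PR 39.5).
Interpolate: 6 + (20.07 − 17.3)/(39.5 − 17.3) × (11 − 6) = 6.6

6.6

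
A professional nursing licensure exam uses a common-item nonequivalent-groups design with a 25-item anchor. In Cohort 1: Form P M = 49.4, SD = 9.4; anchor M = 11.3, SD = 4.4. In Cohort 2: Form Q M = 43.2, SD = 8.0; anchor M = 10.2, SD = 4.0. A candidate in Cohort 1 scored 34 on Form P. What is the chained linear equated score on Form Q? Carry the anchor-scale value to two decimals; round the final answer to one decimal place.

Form P → anchor (Cohort 1): v = (4.4/9.4)(34 − 49.4) + 11.3 = 4.09
anchor → Form Q (Cohort 2): y = (8.0/4.0)(4.09 − 10.2) + 43.2 = 31.0

31.0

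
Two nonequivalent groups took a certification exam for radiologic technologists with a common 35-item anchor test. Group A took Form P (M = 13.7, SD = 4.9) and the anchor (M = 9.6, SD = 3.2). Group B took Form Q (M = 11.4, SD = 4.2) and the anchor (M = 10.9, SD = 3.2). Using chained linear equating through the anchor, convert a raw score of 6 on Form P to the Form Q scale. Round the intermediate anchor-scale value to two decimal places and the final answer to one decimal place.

Form P → anchor (Group A): v = (3.2/4.9)(6 − 13.7) + 9.6 = 4.57
anchor → Form Q (Group B): y = (4.2/3.2)(4.57 − 10.9) + 11.4 = 3.1

3.1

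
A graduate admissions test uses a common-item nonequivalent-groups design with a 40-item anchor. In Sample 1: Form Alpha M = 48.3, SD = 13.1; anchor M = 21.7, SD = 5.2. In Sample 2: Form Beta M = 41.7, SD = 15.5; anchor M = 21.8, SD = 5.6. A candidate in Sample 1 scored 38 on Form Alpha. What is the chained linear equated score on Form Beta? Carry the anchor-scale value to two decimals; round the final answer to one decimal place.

30.1

Form Alpha → anchor (Sample 1): v = (5.2/13.1)(38 − 48.3) + 21.7 = 17.61
anchor → Form Beta (Sample 2): y = (15.5/5.6)(17.61 − 21.8) + 41.7 = 30.1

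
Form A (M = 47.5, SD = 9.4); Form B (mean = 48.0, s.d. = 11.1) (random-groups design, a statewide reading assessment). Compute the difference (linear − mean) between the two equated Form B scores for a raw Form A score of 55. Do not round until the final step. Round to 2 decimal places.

Mean-equated: 55 + (48.0 − 47.5) = 55.50
Linear-equated: (11.1/9.4)(55 − 47.5) + 48.0 = 56.856
Difference = 56.856 − 55.50 = 1.36

1.36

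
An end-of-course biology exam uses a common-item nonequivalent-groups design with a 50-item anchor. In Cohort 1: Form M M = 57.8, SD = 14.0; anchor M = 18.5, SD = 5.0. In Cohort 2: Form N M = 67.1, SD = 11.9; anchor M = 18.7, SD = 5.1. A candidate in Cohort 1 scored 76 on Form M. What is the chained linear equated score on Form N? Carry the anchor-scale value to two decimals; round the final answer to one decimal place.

81.8

Form M → anchor (Cohort 1): v = (5.0/14.0)(76 − 57.8) + 18.5 = 25.00
anchor → Form N (Cohort 2): y = (11.9/5.1)(25.00 − 18.7) + 67.1 = 81.8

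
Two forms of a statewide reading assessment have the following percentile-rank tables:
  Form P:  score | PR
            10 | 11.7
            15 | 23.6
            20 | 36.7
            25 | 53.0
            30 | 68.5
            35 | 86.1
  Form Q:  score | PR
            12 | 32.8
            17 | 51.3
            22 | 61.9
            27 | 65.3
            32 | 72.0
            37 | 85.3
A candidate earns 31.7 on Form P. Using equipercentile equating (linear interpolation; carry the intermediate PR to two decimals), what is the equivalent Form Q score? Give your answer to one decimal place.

32.9

PR of 31.7 on Form P: 68.5 + (31.7 − 30)/(35 − 30) × (86.1 − 68.5) = 74.48
On Form Q, PR 74.48 falls between score 32 (PR 72.0) and 37 (PR 85.3).
Interpolate: 32 + (74.48 − 72.0)/(85.3 − 72.0) × (37 − 32) = 32.9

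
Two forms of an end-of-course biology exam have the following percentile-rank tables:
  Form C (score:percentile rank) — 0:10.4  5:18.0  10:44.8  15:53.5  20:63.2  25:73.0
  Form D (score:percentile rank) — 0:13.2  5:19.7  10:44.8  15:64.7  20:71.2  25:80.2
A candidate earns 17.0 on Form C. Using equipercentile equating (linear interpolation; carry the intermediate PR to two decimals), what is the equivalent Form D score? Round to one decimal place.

PR of 17.0 on Form C: 53.5 + (17.0 − 15)/(20 − 15) × (63.2 − 53.5) = 57.38
On Form D, PR 57.38 falls between score 10 (PR 44.8) and 15 (PR 64.7).
Interpolate: 10 + (57.38 − 44.8)/(64.7 − 44.8) × (15 − 10) = 13.2

13.2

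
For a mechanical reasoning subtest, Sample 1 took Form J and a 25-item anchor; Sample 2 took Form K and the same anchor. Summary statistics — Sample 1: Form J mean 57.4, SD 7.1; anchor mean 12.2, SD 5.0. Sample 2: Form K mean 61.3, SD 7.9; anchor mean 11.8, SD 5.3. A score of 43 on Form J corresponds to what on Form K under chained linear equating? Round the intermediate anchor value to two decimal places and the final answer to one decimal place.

46.8

Form J → anchor (Sample 1): v = (5.0/7.1)(43 − 57.4) + 12.2 = 2.06
anchor → Form K (Sample 2): y = (7.9/5.3)(2.06 − 11.8) + 61.3 = 46.8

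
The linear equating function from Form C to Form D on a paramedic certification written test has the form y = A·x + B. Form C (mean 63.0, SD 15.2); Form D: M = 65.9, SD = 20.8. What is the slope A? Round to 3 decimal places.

1.368

A = SD_Y / SD_X = 20.8 / 15.2 = 1.368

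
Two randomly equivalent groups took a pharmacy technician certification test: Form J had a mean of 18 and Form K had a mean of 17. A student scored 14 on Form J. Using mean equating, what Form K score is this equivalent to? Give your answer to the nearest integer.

Mean equating: y = x + (M_Y − M_X) = 14 + (17 − 18) = 13

13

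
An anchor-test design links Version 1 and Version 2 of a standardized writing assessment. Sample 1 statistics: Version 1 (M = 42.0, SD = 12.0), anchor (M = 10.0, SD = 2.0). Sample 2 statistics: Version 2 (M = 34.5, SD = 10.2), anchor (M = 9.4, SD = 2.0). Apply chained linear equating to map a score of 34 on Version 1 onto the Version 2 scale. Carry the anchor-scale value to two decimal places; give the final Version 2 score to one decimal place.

30.8

Version 1 → anchor (Sample 1): v = (2.0/12.0)(34 − 42.0) + 10.0 = 8.67
anchor → Version 2 (Sample 2): y = (10.2/2.0)(8.67 − 9.4) + 34.5 = 30.8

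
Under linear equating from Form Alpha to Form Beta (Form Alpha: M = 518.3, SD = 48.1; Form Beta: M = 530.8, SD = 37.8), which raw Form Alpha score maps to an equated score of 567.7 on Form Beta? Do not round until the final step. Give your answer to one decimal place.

565.3

Invert y = (SD_Y/SD_X)(x − M_X) + M_Y:
x = (SD_X/SD_Y)(y − M_Y) + M_X = (48.1/37.8)(567.7 − 530.8) + 518.3
x = 1.272487 × 36.900 + 518.3 = 565.3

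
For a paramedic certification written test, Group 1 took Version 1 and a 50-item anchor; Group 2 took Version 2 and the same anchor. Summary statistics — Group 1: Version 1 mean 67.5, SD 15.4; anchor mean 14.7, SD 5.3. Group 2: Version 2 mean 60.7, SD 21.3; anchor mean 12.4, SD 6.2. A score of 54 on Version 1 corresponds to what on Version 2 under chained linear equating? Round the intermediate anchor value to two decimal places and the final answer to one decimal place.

Version 1 → anchor (Group 1): v = (5.3/15.4)(54 − 67.5) + 14.7 = 10.05
anchor → Version 2 (Group 2): y = (21.3/6.2)(10.05 − 12.4) + 60.7 = 52.6

52.6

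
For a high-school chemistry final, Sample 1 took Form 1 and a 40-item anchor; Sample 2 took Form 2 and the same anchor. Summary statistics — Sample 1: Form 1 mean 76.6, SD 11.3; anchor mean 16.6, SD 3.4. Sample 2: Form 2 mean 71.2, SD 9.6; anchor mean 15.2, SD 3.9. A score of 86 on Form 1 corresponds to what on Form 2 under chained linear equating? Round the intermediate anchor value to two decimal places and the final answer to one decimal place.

Form 1 → anchor (Sample 1): v = (3.4/11.3)(86 − 76.6) + 16.6 = 19.43
anchor → Form 2 (Sample 2): y = (9.6/3.9)(19.43 − 15.2) + 71.2 = 81.6

81.6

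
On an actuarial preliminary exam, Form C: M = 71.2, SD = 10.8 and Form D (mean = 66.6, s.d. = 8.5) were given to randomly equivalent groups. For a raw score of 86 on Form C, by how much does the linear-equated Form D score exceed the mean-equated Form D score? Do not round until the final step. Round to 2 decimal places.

Mean-equated: 86 + (66.6 − 71.2) = 81.40
Linear-equated: (8.5/10.8)(86 − 71.2) + 66.6 = 78.248
Difference = 78.248 − 81.40 = -3.15

-3.15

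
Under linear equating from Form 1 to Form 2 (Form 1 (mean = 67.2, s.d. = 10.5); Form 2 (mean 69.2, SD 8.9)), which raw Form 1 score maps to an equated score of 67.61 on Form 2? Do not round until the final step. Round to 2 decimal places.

65.32

Invert y = (SD_Y/SD_X)(x − M_X) + M_Y:
x = (SD_X/SD_Y)(y − M_Y) + M_X = (10.5/8.9)(67.61 − 69.2) + 67.2
x = 1.179775 × -1.590 + 67.2 = 65.32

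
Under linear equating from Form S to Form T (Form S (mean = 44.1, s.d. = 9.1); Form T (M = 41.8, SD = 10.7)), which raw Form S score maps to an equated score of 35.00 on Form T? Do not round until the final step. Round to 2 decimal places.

38.32

Invert y = (SD_Y/SD_X)(x − M_X) + M_Y:
x = (SD_X/SD_Y)(y − M_Y) + M_X = (9.1/10.7)(35.00 − 41.8) + 44.1
x = 0.850467 × -6.800 + 44.1 = 38.32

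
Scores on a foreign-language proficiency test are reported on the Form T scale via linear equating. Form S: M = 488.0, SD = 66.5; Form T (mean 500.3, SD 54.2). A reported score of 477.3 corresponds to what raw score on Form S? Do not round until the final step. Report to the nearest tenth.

Invert y = (SD_Y/SD_X)(x − M_X) + M_Y:
x = (SD_X/SD_Y)(y − M_Y) + M_X = (66.5/54.2)(477.3 − 500.3) + 488.0
x = 1.226937 × -23.000 + 488.0 = 459.8

459.8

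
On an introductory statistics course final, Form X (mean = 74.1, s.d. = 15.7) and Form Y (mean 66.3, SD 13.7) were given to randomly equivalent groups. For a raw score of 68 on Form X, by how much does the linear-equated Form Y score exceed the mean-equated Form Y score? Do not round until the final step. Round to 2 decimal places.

0.78

Mean-equated: 68 + (66.3 − 74.1) = 60.20
Linear-equated: (13.7/15.7)(68 − 74.1) + 66.3 = 60.977
Difference = 60.977 − 60.20 = 0.78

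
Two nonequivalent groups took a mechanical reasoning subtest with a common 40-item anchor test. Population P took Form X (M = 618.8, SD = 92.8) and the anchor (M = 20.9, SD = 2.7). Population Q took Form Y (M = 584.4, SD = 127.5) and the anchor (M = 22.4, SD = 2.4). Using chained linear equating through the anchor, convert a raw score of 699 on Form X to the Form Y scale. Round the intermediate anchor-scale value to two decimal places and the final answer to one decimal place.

628.5

Form X → anchor (Population P): v = (2.7/92.8)(699 − 618.8) + 20.9 = 23.23
anchor → Form Y (Population Q): y = (127.5/2.4)(23.23 − 22.4) + 584.4 = 628.5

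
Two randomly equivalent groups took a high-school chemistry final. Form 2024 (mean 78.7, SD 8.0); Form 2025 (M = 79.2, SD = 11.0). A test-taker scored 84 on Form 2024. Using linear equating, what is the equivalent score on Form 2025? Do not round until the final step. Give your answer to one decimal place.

Linear equating: y = (SD_Y/SD_X)(x − M_X) + M_Y
y = (11.0/8.0)(84 − 78.7) + 79.2
y = 1.375000 × 5.3 + 79.2 = 7.2875 + 79.2 = 86.5

86.5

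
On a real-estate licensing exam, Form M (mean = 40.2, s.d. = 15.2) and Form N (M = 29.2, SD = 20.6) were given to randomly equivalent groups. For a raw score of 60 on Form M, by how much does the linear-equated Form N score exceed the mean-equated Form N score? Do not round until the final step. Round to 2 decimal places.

Mean-equated: 60 + (29.2 − 40.2) = 49.00
Linear-equated: (20.6/15.2)(60 − 40.2) + 29.2 = 56.034
Difference = 56.034 − 49.00 = 7.03

7.03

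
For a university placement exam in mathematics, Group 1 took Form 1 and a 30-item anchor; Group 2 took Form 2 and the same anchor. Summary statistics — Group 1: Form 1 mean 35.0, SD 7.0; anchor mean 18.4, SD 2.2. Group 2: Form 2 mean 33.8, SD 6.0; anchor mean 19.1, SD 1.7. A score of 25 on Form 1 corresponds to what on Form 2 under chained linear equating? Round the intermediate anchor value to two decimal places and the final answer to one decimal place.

Form 1 → anchor (Group 1): v = (2.2/7.0)(25 − 35.0) + 18.4 = 15.26
anchor → Form 2 (Group 2): y = (6.0/1.7)(15.26 − 19.1) + 33.8 = 20.2

20.2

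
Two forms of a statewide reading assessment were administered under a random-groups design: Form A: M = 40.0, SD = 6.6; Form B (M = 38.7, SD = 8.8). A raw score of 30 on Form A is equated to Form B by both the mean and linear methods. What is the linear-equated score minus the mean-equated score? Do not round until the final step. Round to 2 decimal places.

Mean-equated: 30 + (38.7 − 40.0) = 28.70
Linear-equated: (8.8/6.6)(30 − 40.0) + 38.7 = 25.367
Difference = 25.367 − 28.70 = -3.33

-3.33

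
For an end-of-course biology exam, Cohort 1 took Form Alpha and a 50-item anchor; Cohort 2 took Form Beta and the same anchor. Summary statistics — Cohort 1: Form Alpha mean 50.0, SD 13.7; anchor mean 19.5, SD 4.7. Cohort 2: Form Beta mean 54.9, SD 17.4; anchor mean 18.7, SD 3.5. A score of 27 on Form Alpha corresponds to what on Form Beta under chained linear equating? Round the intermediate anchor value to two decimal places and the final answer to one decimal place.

19.7

Form Alpha → anchor (Cohort 1): v = (4.7/13.7)(27 − 50.0) + 19.5 = 11.61
anchor → Form Beta (Cohort 2): y = (17.4/3.5)(11.61 − 18.7) + 54.9 = 19.7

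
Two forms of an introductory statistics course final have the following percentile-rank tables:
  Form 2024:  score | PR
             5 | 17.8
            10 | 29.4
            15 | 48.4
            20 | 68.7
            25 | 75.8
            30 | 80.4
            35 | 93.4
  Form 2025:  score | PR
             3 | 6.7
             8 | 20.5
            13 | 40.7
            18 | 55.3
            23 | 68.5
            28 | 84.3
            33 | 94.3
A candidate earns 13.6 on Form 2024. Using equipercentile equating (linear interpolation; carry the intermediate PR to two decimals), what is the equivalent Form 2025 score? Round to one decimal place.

PR of 13.6 on Form 2024: 29.4 + (13.6 − 10)/(15 − 10) × (48.4 − 29.4) = 43.08
On Form 2025, PR 43.08 falls between score 13 (PR 40.7) and 18 (PR 55.3).
Interpolate: 13 + (43.08 − 40.7)/(55.3 − 40.7) × (18 − 13) = 13.8

13.8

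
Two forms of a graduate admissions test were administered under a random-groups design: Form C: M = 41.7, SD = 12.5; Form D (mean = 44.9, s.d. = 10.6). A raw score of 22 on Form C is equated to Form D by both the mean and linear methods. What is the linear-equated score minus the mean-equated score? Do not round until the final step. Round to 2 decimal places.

2.99

Mean-equated: 22 + (44.9 − 41.7) = 25.20
Linear-equated: (10.6/12.5)(22 − 41.7) + 44.9 = 28.194
Difference = 28.194 − 25.20 = 2.99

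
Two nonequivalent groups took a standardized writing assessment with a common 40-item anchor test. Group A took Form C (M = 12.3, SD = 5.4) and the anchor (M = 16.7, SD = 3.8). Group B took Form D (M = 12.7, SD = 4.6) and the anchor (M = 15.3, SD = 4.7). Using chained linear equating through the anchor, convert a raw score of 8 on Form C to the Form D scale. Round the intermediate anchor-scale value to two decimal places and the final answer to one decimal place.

11.1

Form C → anchor (Group A): v = (3.8/5.4)(8 − 12.3) + 16.7 = 13.67
anchor → Form D (Group B): y = (4.6/4.7)(13.67 − 15.3) + 12.7 = 11.1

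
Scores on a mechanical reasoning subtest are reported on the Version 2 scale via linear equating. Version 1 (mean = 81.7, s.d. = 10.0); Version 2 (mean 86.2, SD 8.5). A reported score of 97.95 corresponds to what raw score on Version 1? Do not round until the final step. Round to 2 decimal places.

Invert y = (SD_Y/SD_X)(x − M_X) + M_Y:
x = (SD_X/SD_Y)(y − M_Y) + M_X = (10.0/8.5)(97.95 − 86.2) + 81.7
x = 1.176471 × 11.750 + 81.7 = 95.52

95.52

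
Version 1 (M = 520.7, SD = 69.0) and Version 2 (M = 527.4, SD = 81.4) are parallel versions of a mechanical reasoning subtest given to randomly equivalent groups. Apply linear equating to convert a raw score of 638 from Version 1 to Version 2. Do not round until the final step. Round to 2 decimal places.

Linear equating: y = (SD_Y/SD_X)(x − M_X) + M_Y
y = (81.4/69.0)(638 − 520.7) + 527.4
y = 1.179710 × 117.3 + 527.4 = 138.3800 + 527.4 = 665.78

665.78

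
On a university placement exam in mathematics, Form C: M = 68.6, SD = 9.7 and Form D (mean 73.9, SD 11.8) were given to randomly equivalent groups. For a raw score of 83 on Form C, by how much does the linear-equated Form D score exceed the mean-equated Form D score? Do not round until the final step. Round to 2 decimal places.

Mean-equated: 83 + (73.9 − 68.6) = 88.30
Linear-equated: (11.8/9.7)(83 − 68.6) + 73.9 = 91.418
Difference = 91.418 − 88.30 = 3.12

3.12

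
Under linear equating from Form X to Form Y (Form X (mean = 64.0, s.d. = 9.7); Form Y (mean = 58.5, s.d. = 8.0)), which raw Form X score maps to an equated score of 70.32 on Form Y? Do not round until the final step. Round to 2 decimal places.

Invert y = (SD_Y/SD_X)(x − M_X) + M_Y:
x = (SD_X/SD_Y)(y − M_Y) + M_X = (9.7/8.0)(70.32 − 58.5) + 64.0
x = 1.212500 × 11.820 + 64.0 = 78.33

78.33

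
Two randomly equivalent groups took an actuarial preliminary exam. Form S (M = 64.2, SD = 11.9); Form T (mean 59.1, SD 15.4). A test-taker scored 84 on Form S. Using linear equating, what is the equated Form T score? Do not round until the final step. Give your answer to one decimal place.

84.7

Linear equating: y = (SD_Y/SD_X)(x − M_X) + M_Y
y = (15.4/11.9)(84 − 64.2) + 59.1
y = 1.294118 × 19.8 + 59.1 = 25.6235 + 59.1 = 84.7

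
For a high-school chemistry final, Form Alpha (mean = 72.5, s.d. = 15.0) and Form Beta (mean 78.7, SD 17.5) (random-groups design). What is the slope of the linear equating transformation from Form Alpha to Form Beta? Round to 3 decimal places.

A = SD_Y / SD_X = 17.5 / 15.0 = 1.167

1.167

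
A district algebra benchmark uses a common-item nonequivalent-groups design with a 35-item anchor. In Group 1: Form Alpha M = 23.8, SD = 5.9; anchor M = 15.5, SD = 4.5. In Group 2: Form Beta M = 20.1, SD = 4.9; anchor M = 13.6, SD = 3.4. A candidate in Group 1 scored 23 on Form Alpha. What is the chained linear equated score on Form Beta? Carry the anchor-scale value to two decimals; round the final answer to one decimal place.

22.0

Form Alpha → anchor (Group 1): v = (4.5/5.9)(23 − 23.8) + 15.5 = 14.89
anchor → Form Beta (Group 2): y = (4.9/3.4)(14.89 − 13.6) + 20.1 = 22.0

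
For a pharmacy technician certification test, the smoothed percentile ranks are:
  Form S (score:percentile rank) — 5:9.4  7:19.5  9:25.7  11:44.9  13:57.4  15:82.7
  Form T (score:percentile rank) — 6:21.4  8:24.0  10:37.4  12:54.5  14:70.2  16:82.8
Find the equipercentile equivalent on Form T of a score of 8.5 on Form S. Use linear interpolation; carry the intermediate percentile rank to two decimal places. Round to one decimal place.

8.0

PR of 8.5 on Form S: 19.5 + (8.5 − 7)/(9 − 7) × (25.7 − 19.5) = 24.15
On Form T, PR 24.15 falls between score 8 (PR 24.0) and 10 (PR 37.4).
Interpolate: 8 + (24.15 − 24.0)/(37.4 − 24.0) × (10 − 8) = 8.0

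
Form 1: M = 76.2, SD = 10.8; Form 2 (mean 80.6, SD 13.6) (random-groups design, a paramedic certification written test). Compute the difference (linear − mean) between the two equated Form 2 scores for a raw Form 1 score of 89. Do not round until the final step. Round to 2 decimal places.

3.32

Mean-equated: 89 + (80.6 − 76.2) = 93.40
Linear-equated: (13.6/10.8)(89 − 76.2) + 80.6 = 96.719
Difference = 96.719 − 93.40 = 3.32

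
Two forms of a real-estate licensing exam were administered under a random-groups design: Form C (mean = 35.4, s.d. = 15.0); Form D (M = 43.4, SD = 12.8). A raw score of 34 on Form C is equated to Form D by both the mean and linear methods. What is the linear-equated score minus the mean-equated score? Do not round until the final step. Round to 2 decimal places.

Mean-equated: 34 + (43.4 − 35.4) = 42.00
Linear-equated: (12.8/15.0)(34 − 35.4) + 43.4 = 42.205
Difference = 42.205 − 42.00 = 0.21

0.21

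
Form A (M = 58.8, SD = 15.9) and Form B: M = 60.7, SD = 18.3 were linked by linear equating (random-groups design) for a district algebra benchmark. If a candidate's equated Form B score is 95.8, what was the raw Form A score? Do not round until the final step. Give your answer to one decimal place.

89.3

Invert y = (SD_Y/SD_X)(x − M_X) + M_Y:
x = (SD_X/SD_Y)(y − M_Y) + M_X = (15.9/18.3)(95.8 − 60.7) + 58.8
x = 0.868852 × 35.100 + 58.8 = 89.3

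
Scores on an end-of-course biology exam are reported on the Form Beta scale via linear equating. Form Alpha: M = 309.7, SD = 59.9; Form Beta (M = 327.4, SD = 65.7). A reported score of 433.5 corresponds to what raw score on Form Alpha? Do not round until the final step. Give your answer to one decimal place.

406.4

Invert y = (SD_Y/SD_X)(x − M_X) + M_Y:
x = (SD_X/SD_Y)(y − M_Y) + M_X = (59.9/65.7)(433.5 − 327.4) + 309.7
x = 0.911720 × 106.100 + 309.7 = 406.4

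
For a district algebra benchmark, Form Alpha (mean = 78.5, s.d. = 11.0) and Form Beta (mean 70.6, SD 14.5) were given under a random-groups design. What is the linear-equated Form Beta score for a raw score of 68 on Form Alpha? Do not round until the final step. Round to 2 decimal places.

56.76

Linear equating: y = (SD_Y/SD_X)(x − M_X) + M_Y
y = (14.5/11.0)(68 − 78.5) + 70.6
y = 1.318182 × -10.5 + 70.6 = -13.8409 + 70.6 = 56.76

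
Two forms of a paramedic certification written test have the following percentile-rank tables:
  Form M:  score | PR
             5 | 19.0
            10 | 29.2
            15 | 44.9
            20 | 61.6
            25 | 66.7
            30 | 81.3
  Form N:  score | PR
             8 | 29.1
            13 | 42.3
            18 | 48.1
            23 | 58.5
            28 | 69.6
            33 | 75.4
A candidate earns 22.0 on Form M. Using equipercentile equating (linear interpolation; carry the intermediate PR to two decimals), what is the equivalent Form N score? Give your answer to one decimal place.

25.3

PR of 22.0 on Form M: 61.6 + (22.0 − 20)/(25 − 20) × (66.7 − 61.6) = 63.64
On Form N, PR 63.64 falls between score 23 (PR 58.5) and 28 (PR 69.6).
Interpolate: 23 + (63.64 − 58.5)/(69.6 − 58.5) × (28 − 23) = 25.3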